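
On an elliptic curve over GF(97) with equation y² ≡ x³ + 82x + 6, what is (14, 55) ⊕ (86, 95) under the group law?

(50, 22)

(14, 55) + (86, 95). λ = (95 - 55)/(86 - 14) ≡ 40/72 mod 97. 72⁻¹ ≡ 31 (mod 97), so λ ≡ 76.
  x = λ² - 14 - 86 = 5776 - 100 ≡ 50; y = λ·(14 - 50) - 55 ≡ 22. → (50, 22)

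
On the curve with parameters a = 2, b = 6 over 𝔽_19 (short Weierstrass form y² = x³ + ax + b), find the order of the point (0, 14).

2P: tangent at (0, 14): λ = (3·0² + 2)/(2·14) ≡ 2/9. 9⁻¹ ≡ 17 (mod 19) since 9·17 = 153 ≡ 1, so λ ≡ 2·17 ≡ 15.
  x = λ² - 0 - 0 = 225 - 0 ≡ 16; y = λ·(0 - 16) - 14 ≡ 12. → (16, 12)
3P: (16, 12) + (0, 14). λ = (14 - 12)/(0 - 16) ≡ 2/3 mod 19. 3⁻¹ ≡ 13 (mod 19), so λ ≡ 7.
  x = λ² - 16 - 0 = 49 - 16 ≡ 14; y = λ·(16 - 14) - 12 ≡ 2. → (14, 2)
4P: (14, 2) + (0, 14). λ = (14 - 2)/(0 - 14) ≡ 12/5 mod 19. 5⁻¹ ≡ 4 (mod 19), so λ ≡ 10.
  x = λ² - 14 - 0 = 100 - 14 ≡ 10; y = λ·(14 - 10) - 2 ≡ 0. → (10, 0)
5P: (10, 0) + (0, 14). λ = (14 - 0)/(0 - 10) ≡ 14/9 mod 19. 9⁻¹ ≡ 17 (mod 19) since 9·17 = 153 ≡ 1, so λ ≡ 10.
  x = λ² - 10 - 0 = 100 - 10 ≡ 14; y = λ·(10 - 14) - 0 ≡ 17. → (14, 17)
6P: (14, 17) + (0, 14). λ = (14 - 17)/(0 - 14) ≡ 16/5 mod 19. 5⁻¹ ≡ 4 (mod 19), so λ ≡ 7.
  x = λ² - 14 - 0 = 49 - 14 ≡ 16; y = λ·(14 - 16) - 17 ≡ 7. → (16, 7)
7P: (16, 7) + (0, 14). λ = (14 - 7)/(0 - 16) ≡ 7/3 mod 19. 3⁻¹ ≡ 13 (mod 19), so λ ≡ 15.
  x = λ² - 16 - 0 = 225 - 16 ≡ 0; y = λ·(16 - 0) - 7 ≡ 5. → (0, 5)
8P: (0, 5) + (0, 14): same x and y₁ ≡ -y₂, so the sum is O.
8P = O, so the order is 8.

8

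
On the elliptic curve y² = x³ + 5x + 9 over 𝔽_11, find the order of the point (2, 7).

2P: tangent at (2, 7): λ = (3·2² + 5)/(2·7) ≡ 6/3. 3⁻¹ ≡ 4 (mod 11), so λ ≡ 6·4 ≡ 2.
  x = λ² - 2 - 2 = 4 - 4 ≡ 0; y = λ·(2 - 0) - 7 ≡ 8. → (0, 8)
3P: (0, 8) + (2, 7). λ = (7 - 8)/(2 - 0) ≡ 10/2 mod 11. 2⁻¹ ≡ 6 (mod 11), so λ ≡ 5.
  x = λ² - 0 - 2 = 25 - 2 ≡ 1; y = λ·(0 - 1) - 8 ≡ 9. → (1, 9)
4P: (1, 9) + (2, 7). λ = (7 - 9)/(2 - 1) ≡ 9/1 mod 11. 1⁻¹ ≡ 1 (mod 11) since 1·1 = 1 ≡ 1, so λ ≡ 9.
  x = λ² - 1 - 2 = 81 - 3 ≡ 1; y = λ·(1 - 1) - 9 ≡ 2. → (1, 2)
5P: (1, 2) + (2, 7). λ = (7 - 2)/(2 - 1) ≡ 5/1 mod 11. 1⁻¹ ≡ 1 (mod 11), so λ ≡ 5.
  x = λ² - 1 - 2 = 25 - 3 ≡ 0; y = λ·(1 - 0) - 2 ≡ 3. → (0, 3)
6P: (0, 3) + (2, 7). λ = (7 - 3)/(2 - 0) ≡ 4/2 mod 11. 2⁻¹ ≡ 6 (mod 11), so λ ≡ 2.
  x = λ² - 0 - 2 = 4 - 2 ≡ 2; y = λ·(0 - 2) - 3 ≡ 4. → (2, 4)
7P: (2, 4) + (2, 7): same x and y₁ ≡ -y₂, so the sum is 𝒪.
7P = 𝒪, so the order is 7.

7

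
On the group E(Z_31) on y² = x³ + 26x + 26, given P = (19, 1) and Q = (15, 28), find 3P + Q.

First 3P:
Repeated addition: build up to 3P.
2P: tangent at (19, 1): λ = (3·19² + 26)/(2·1) ≡ 24/2. 2⁻¹ ≡ 16 (mod 31) since 2·16 = 32 ≡ 1, so λ ≡ 24·16 ≡ 12.
  x = λ² - 19 - 19 = 144 - 38 ≡ 13; y = λ·(19 - 13) - 1 ≡ 9. → (13, 9)
3P: (13, 9) + (19, 1). λ = (1 - 9)/(19 - 13) ≡ 23/6 mod 31. 6⁻¹ ≡ 26 (mod 31), so λ ≡ 9.
  x = λ² - 13 - 19 = 81 - 32 ≡ 18; y = λ·(13 - 18) - 9 ≡ 8. → (18, 8)
3P = (18, 8).
Finally 3P + Q:
(18, 8) + (15, 28). λ = (28 - 8)/(15 - 18) ≡ 20/28 mod 31. 28⁻¹ ≡ 10 (mod 31), so λ ≡ 14.
  x = λ² - 18 - 15 = 196 - 33 ≡ 8; y = λ·(18 - 8) - 8 ≡ 8. → (8, 8)

(8, 8)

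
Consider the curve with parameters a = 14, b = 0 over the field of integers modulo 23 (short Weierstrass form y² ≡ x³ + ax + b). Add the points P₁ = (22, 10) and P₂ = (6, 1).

(22, 10) + (6, 1). λ = (1 - 10)/(6 - 22) ≡ 14/7 mod 23. 7⁻¹ ≡ 10 (mod 23) since 7·10 = 70 ≡ 1, so λ ≡ 2.
  x = λ² - 22 - 6 = 4 - 28 ≡ 22; y = λ·(22 - 22) - 10 ≡ 13. → (22, 13)

(22, 13)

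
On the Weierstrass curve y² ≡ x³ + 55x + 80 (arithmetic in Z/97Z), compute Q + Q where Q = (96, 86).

tangent at (96, 86): λ = (3·96² + 55)/(2·86) ≡ 58/75. 75⁻¹ ≡ 22 (mod 97) since 75·22 = 1650 ≡ 1, so λ ≡ 58·22 ≡ 15.
  x = λ² - 96 - 96 = 225 - 192 ≡ 33; y = λ·(96 - 33) - 86 ≡ 83. → (33, 83)

(33, 83)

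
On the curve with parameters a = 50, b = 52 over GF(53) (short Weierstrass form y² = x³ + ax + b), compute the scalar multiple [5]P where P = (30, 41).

Repeated addition: build up to 5P.
2P: tangent at (30, 41): λ = (3·30² + 50)/(2·41) ≡ 47/29. 29⁻¹ ≡ 11 (mod 53) since 29·11 = 319 ≡ 1, so λ ≡ 47·11 ≡ 40.
  x = λ² - 30 - 30 = 1600 - 60 ≡ 3; y = λ·(30 - 3) - 41 ≡ 32. → (3, 32)
3P: (3, 32) + (30, 41). λ = (41 - 32)/(30 - 3) ≡ 9/27 mod 53. 27⁻¹ ≡ 2 (mod 53) since 27·2 = 54 ≡ 1, so λ ≡ 18.
  x = λ² - 3 - 30 = 324 - 33 ≡ 26; y = λ·(3 - 26) - 32 ≡ 31. → (26, 31)
4P: (26, 31) + (30, 41). λ = (41 - 31)/(30 - 26) ≡ 10/4 mod 53. 4⁻¹ ≡ 40 (mod 53), so λ ≡ 29.
  x = λ² - 26 - 30 = 841 - 56 ≡ 43; y = λ·(26 - 43) - 31 ≡ 6. → (43, 6)
5P: (43, 6) + (30, 41). λ = (41 - 6)/(30 - 43) ≡ 35/40 mod 53. 40⁻¹ ≡ 4 (mod 53), so λ ≡ 34.
  x = λ² - 43 - 30 = 1156 - 73 ≡ 23; y = λ·(43 - 23) - 6 ≡ 38. → (23, 38)

(23, 38)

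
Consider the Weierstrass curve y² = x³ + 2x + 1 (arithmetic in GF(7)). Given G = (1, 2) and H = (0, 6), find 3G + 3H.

First 3G:
Repeated addition: build up to 3G.
2G: tangent at (1, 2): λ = (3·1² + 2)/(2·2) ≡ 5/4. 4⁻¹ ≡ 2 (mod 7), so λ ≡ 5·2 ≡ 3.
  x = λ² - 1 - 1 = 9 - 2 ≡ 0; y = λ·(1 - 0) - 2 ≡ 1. → (0, 1)
3G: (0, 1) + (1, 2). λ = (2 - 1)/(1 - 0) ≡ 1/1 mod 7. 1⁻¹ ≡ 1 (mod 7), so λ ≡ 1.
  x = λ² - 0 - 1 = 1 - 1 ≡ 0; y = λ·(0 - 0) - 1 ≡ 6. → (0, 6)
3G = (0, 6).
Next 3H:
Repeated addition: build up to 3H.
2H: tangent at (0, 6): λ = (3·0² + 2)/(2·6) ≡ 2/5. 5⁻¹ ≡ 3 (mod 7), so λ ≡ 2·3 ≡ 6.
  x = λ² - 0 - 0 = 36 - 0 ≡ 1; y = λ·(0 - 1) - 6 ≡ 2. → (1, 2)
3H: (1, 2) + (0, 6). λ = (6 - 2)/(0 - 1) ≡ 4/6 mod 7. 6⁻¹ ≡ 6 (mod 7), so λ ≡ 3.
  x = λ² - 1 - 0 = 9 - 1 ≡ 1; y = λ·(1 - 1) - 2 ≡ 5. → (1, 5)
3H = (1, 5).
Finally 3G + 3H:
(0, 6) + (1, 5). λ = (5 - 6)/(1 - 0) ≡ 6/1 mod 7. 1⁻¹ ≡ 1 (mod 7) since 1·1 = 1 ≡ 1, so λ ≡ 6.
  x = λ² - 0 - 1 = 36 - 1 ≡ 0; y = λ·(0 - 0) - 6 ≡ 1. → (0, 1)

(0, 1)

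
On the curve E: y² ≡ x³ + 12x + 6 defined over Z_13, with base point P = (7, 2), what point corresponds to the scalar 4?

(8, 4)

Double-and-add on 4 = (100)₂. Start with P = (7, 2) for the leading 1-bit.
double: tangent at (7, 2): λ = (3·7² + 12)/(2·2) ≡ 3/4. 4⁻¹ ≡ 10 (mod 13) since 4·10 = 40 ≡ 1, so λ ≡ 3·10 ≡ 4.
  x = λ² - 7 - 7 = 16 - 14 ≡ 2; y = λ·(7 - 2) - 2 ≡ 5. → (2, 5)
double: tangent at (2, 5): λ = (3·2² + 12)/(2·5) ≡ 11/10. 10⁻¹ ≡ 4 (mod 13), so λ ≡ 11·4 ≡ 5.
  x = λ² - 2 - 2 = 25 - 4 ≡ 8; y = λ·(2 - 8) - 5 ≡ 4. → (8, 4)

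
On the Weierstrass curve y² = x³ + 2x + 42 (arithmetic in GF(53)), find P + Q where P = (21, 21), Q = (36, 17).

(21, 21) + (36, 17). λ = (17 - 21)/(36 - 21) ≡ 49/15 mod 53. 15⁻¹ ≡ 46 (mod 53) since 15·46 = 690 ≡ 1, so λ ≡ 28.
  x = λ² - 21 - 36 = 784 - 57 ≡ 38; y = λ·(21 - 38) - 21 ≡ 33. → (38, 33)

(38, 33)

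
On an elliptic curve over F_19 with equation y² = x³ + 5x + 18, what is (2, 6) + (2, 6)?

(5, 4)

tangent at (2, 6): λ = (3·2² + 5)/(2·6) ≡ 17/12. 12⁻¹ ≡ 8 (mod 19) since 12·8 = 96 ≡ 1, so λ ≡ 17·8 ≡ 3.
  x = λ² - 2 - 2 = 9 - 4 ≡ 5; y = λ·(2 - 5) - 6 ≡ 4. → (5, 4)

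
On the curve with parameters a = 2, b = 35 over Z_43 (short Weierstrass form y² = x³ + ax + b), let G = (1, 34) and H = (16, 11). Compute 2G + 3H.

(39, 7)

First 2G:
Repeated addition: build up to 2G.
2G: tangent at (1, 34): λ = (3·1² + 2)/(2·34) ≡ 5/25. 25⁻¹ ≡ 31 (mod 43) since 25·31 = 775 ≡ 1, so λ ≡ 5·31 ≡ 26.
  x = λ² - 1 - 1 = 676 - 2 ≡ 29; y = λ·(1 - 29) - 34 ≡ 12. → (29, 12)
2G = (29, 12).
Next 3H:
Repeated addition: build up to 3H.
2H: tangent at (16, 11): λ = (3·16² + 2)/(2·11) ≡ 39/22. 22⁻¹ ≡ 2 (mod 43) since 22·2 = 44 ≡ 1, so λ ≡ 39·2 ≡ 35.
  x = λ² - 16 - 16 = 1225 - 32 ≡ 32; y = λ·(16 - 32) - 11 ≡ 31. → (32, 31)
3H: (32, 31) + (16, 11). λ = (11 - 31)/(16 - 32) ≡ 23/27 mod 43. 27⁻¹ ≡ 8 (mod 43), so λ ≡ 12.
  x = λ² - 32 - 16 = 144 - 48 ≡ 10; y = λ·(32 - 10) - 31 ≡ 18. → (10, 18)
3H = (10, 18).
Finally 2G + 3H:
(29, 12) + (10, 18). λ = (18 - 12)/(10 - 29) ≡ 6/24 mod 43. 24⁻¹ ≡ 9 (mod 43), so λ ≡ 11.
  x = λ² - 29 - 10 = 121 - 39 ≡ 39; y = λ·(29 - 39) - 12 ≡ 7. → (39, 7)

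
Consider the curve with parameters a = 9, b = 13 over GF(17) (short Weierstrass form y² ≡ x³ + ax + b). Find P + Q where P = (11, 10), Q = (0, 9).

(15, 2)

(11, 10) + (0, 9). λ = (9 - 10)/(0 - 11) ≡ 16/6 mod 17. 6⁻¹ ≡ 3 (mod 17), so λ ≡ 14.
  x = λ² - 11 - 0 = 196 - 11 ≡ 15; y = λ·(11 - 15) - 10 ≡ 2. → (15, 2)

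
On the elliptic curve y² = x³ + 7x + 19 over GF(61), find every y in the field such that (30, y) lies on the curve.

x³ + 7x + 19 = 27229 ≡ 23 (mod 61).
23 is a non-residue mod 61; no y exists.

none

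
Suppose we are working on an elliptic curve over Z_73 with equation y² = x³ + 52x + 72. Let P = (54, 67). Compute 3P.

Repeated addition: build up to 3P.
2P: tangent at (54, 67): λ = (3·54² + 52)/(2·67) ≡ 40/61. 61⁻¹ ≡ 6 (mod 73) since 61·6 = 366 ≡ 1, so λ ≡ 40·6 ≡ 21.
  x = λ² - 54 - 54 = 441 - 108 ≡ 41; y = λ·(54 - 41) - 67 ≡ 60. → (41, 60)
3P: (41, 60) + (54, 67). λ = (67 - 60)/(54 - 41) ≡ 7/13 mod 73. 13⁻¹ ≡ 45 (mod 73) since 13·45 = 585 ≡ 1, so λ ≡ 23.
  x = λ² - 41 - 54 = 529 - 95 ≡ 69; y = λ·(41 - 69) - 60 ≡ 26. → (69, 26)

(69, 26)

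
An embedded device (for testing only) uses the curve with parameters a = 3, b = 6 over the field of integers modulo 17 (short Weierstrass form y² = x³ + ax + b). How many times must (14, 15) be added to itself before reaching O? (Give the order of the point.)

7

2P: tangent at (14, 15): λ = (3·14² + 3)/(2·15) ≡ 13/13. 13⁻¹ ≡ 4 (mod 17), so λ ≡ 13·4 ≡ 1.
  x = λ² - 14 - 14 = 1 - 28 ≡ 7; y = λ·(14 - 7) - 15 ≡ 9. → (7, 9)
3P: (7, 9) + (14, 15). λ = (15 - 9)/(14 - 7) ≡ 6/7 mod 17. 7⁻¹ ≡ 5 (mod 17) since 7·5 = 35 ≡ 1, so λ ≡ 13.
  x = λ² - 7 - 14 = 169 - 21 ≡ 12; y = λ·(7 - 12) - 9 ≡ 11. → (12, 11)
4P: (12, 11) + (14, 15). λ = (15 - 11)/(14 - 12) ≡ 4/2 mod 17. 2⁻¹ ≡ 9 (mod 17), so λ ≡ 2.
  x = λ² - 12 - 14 = 4 - 26 ≡ 12; y = λ·(12 - 12) - 11 ≡ 6. → (12, 6)
5P: (12, 6) + (14, 15). λ = (15 - 6)/(14 - 12) ≡ 9/2 mod 17. 2⁻¹ ≡ 9 (mod 17), so λ ≡ 13.
  x = λ² - 12 - 14 = 169 - 26 ≡ 7; y = λ·(12 - 7) - 6 ≡ 8. → (7, 8)
6P: (7, 8) + (14, 15). λ = (15 - 8)/(14 - 7) ≡ 7/7 mod 17. 7⁻¹ ≡ 5 (mod 17) since 7·5 = 35 ≡ 1, so λ ≡ 1.
  x = λ² - 7 - 14 = 1 - 21 ≡ 14; y = λ·(7 - 14) - 8 ≡ 2. → (14, 2)
7P: (14, 2) + (14, 15): same x and y₁ ≡ -y₂, so the sum is O.
7P = O, so the order is 7.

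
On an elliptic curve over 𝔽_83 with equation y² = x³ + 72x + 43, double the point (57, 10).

tangent at (57, 10): λ = (3·57² + 72)/(2·10) ≡ 25/20. 20⁻¹ ≡ 54 (mod 83) since 20·54 = 1080 ≡ 1, so λ ≡ 25·54 ≡ 22.
  x = λ² - 57 - 57 = 484 - 114 ≡ 38; y = λ·(57 - 38) - 10 ≡ 76. → (38, 76)

(38, 76)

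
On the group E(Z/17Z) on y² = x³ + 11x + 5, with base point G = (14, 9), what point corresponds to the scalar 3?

Repeated addition: build up to 3G.
2G: tangent at (14, 9): λ = (3·14² + 11)/(2·9) ≡ 4/1. 1⁻¹ ≡ 1 (mod 17), so λ ≡ 4·1 ≡ 4.
  x = λ² - 14 - 14 = 16 - 28 ≡ 5; y = λ·(14 - 5) - 9 ≡ 10. → (5, 10)
3G: (5, 10) + (14, 9). λ = (9 - 10)/(14 - 5) ≡ 16/9 mod 17. 9⁻¹ ≡ 2 (mod 17) since 9·2 = 18 ≡ 1, so λ ≡ 15.
  x = λ² - 5 - 14 = 225 - 19 ≡ 2; y = λ·(5 - 2) - 10 ≡ 1. → (2, 1)

(2, 1)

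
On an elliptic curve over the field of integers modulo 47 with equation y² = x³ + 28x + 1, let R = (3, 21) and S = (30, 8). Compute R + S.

(3, 21) + (30, 8). λ = (8 - 21)/(30 - 3) ≡ 34/27 mod 47. 27⁻¹ ≡ 7 (mod 47), so λ ≡ 3.
  x = λ² - 3 - 30 = 9 - 33 ≡ 23; y = λ·(3 - 23) - 21 ≡ 13. → (23, 13)

(23, 13)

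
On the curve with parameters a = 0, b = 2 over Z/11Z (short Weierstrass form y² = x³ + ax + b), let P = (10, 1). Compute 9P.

(6, 8)

Repeated addition: build up to 9P.
2P: tangent at (10, 1): λ = (3·10² + 0)/(2·1) ≡ 3/2. 2⁻¹ ≡ 6 (mod 11), so λ ≡ 3·6 ≡ 7.
  x = λ² - 10 - 10 = 49 - 20 ≡ 7; y = λ·(10 - 7) - 1 ≡ 9. → (7, 9)
3P: (7, 9) + (10, 1). λ = (1 - 9)/(10 - 7) ≡ 3/3 mod 11. 3⁻¹ ≡ 4 (mod 11) since 3·4 = 12 ≡ 1, so λ ≡ 1.
  x = λ² - 7 - 10 = 1 - 17 ≡ 6; y = λ·(7 - 6) - 9 ≡ 3. → (6, 3)
4P: (6, 3) + (10, 1). λ = (1 - 3)/(10 - 6) ≡ 9/4 mod 11. 4⁻¹ ≡ 3 (mod 11), so λ ≡ 5.
  x = λ² - 6 - 10 = 25 - 16 ≡ 9; y = λ·(6 - 9) - 3 ≡ 4. → (9, 4)
5P: (9, 4) + (10, 1). λ = (1 - 4)/(10 - 9) ≡ 8/1 mod 11. 1⁻¹ ≡ 1 (mod 11), so λ ≡ 8.
  x = λ² - 9 - 10 = 64 - 19 ≡ 1; y = λ·(9 - 1) - 4 ≡ 5. → (1, 5)
6P: (1, 5) + (10, 1). λ = (1 - 5)/(10 - 1) ≡ 7/9 mod 11. 9⁻¹ ≡ 5 (mod 11), so λ ≡ 2.
  x = λ² - 1 - 10 = 4 - 11 ≡ 4; y = λ·(1 - 4) - 5 ≡ 0. → (4, 0)
7P: (4, 0) + (10, 1). λ = (1 - 0)/(10 - 4) ≡ 1/6 mod 11. 6⁻¹ ≡ 2 (mod 11), so λ ≡ 2.
  x = λ² - 4 - 10 = 4 - 14 ≡ 1; y = λ·(4 - 1) - 0 ≡ 6. → (1, 6)
8P: (1, 6) + (10, 1). λ = (1 - 6)/(10 - 1) ≡ 6/9 mod 11. 9⁻¹ ≡ 5 (mod 11) since 9·5 = 45 ≡ 1, so λ ≡ 8.
  x = λ² - 1 - 10 = 64 - 11 ≡ 9; y = λ·(1 - 9) - 6 ≡ 7. → (9, 7)
9P: (9, 7) + (10, 1). λ = (1 - 7)/(10 - 9) ≡ 5/1 mod 11. 1⁻¹ ≡ 1 (mod 11) since 1·1 = 1 ≡ 1, so λ ≡ 5.
  x = λ² - 9 - 10 = 25 - 19 ≡ 6; y = λ·(9 - 6) - 7 ≡ 8. → (6, 8)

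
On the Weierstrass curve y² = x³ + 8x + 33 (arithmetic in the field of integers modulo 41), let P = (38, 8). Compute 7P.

Repeated addition: build up to 7P.
2P: tangent at (38, 8): λ = (3·38² + 8)/(2·8) ≡ 35/16. 16⁻¹ ≡ 18 (mod 41) since 16·18 = 288 ≡ 1, so λ ≡ 35·18 ≡ 15.
  x = λ² - 38 - 38 = 225 - 76 ≡ 26; y = λ·(38 - 26) - 8 ≡ 8. → (26, 8)
3P: (26, 8) + (38, 8). λ = (8 - 8)/(38 - 26) ≡ 0/12 mod 41. 12⁻¹ ≡ 24 (mod 41), so λ ≡ 0.
  x = λ² - 26 - 38 = 0 - 64 ≡ 18; y = λ·(26 - 18) - 8 ≡ 33. → (18, 33)
4P: (18, 33) + (38, 8). λ = (8 - 33)/(38 - 18) ≡ 16/20 mod 41. 20⁻¹ ≡ 39 (mod 41) since 20·39 = 780 ≡ 1, so λ ≡ 9.
  x = λ² - 18 - 38 = 81 - 56 ≡ 25; y = λ·(18 - 25) - 33 ≡ 27. → (25, 27)
5P: (25, 27) + (38, 8). λ = (8 - 27)/(38 - 25) ≡ 22/13 mod 41. 13⁻¹ ≡ 19 (mod 41), so λ ≡ 8.
  x = λ² - 25 - 38 = 64 - 63 ≡ 1; y = λ·(25 - 1) - 27 ≡ 1. → (1, 1)
6P: (1, 1) + (38, 8). λ = (8 - 1)/(38 - 1) ≡ 7/37 mod 41. 37⁻¹ ≡ 10 (mod 41) since 37·10 = 370 ≡ 1, so λ ≡ 29.
  x = λ² - 1 - 38 = 841 - 39 ≡ 23; y = λ·(1 - 23) - 1 ≡ 17. → (23, 17)
7P: (23, 17) + (38, 8). λ = (8 - 17)/(38 - 23) ≡ 32/15 mod 41. 15⁻¹ ≡ 11 (mod 41), so λ ≡ 24.
  x = λ² - 23 - 38 = 576 - 61 ≡ 23; y = λ·(23 - 23) - 17 ≡ 24. → (23, 24)

(23, 24)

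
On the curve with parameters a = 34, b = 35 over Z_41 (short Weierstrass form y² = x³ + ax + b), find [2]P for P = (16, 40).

tangent at (16, 40): λ = (3·16² + 34)/(2·40) ≡ 23/39. 39⁻¹ ≡ 20 (mod 41) since 39·20 = 780 ≡ 1, so λ ≡ 23·20 ≡ 9.
  x = λ² - 16 - 16 = 81 - 32 ≡ 8; y = λ·(16 - 8) - 40 ≡ 32. → (8, 32)

(8, 32)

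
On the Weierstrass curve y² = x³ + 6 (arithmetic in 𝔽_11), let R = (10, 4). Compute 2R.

tangent at (10, 4): λ = (3·10² + 0)/(2·4) ≡ 3/8. 8⁻¹ ≡ 7 (mod 11), so λ ≡ 3·7 ≡ 10.
  x = λ² - 10 - 10 = 100 - 20 ≡ 3; y = λ·(10 - 3) - 4 ≡ 0. → (3, 0)

(3, 0)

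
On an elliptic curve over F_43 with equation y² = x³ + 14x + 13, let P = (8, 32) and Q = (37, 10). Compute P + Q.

(8, 32) + (37, 10). λ = (10 - 32)/(37 - 8) ≡ 21/29 mod 43. 29⁻¹ ≡ 3 (mod 43) since 29·3 = 87 ≡ 1, so λ ≡ 20.
  x = λ² - 8 - 37 = 400 - 45 ≡ 11; y = λ·(8 - 11) - 32 ≡ 37. → (11, 37)

(11, 37)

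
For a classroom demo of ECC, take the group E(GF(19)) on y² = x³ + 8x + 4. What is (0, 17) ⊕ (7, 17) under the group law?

(12, 2)

(0, 17) + (7, 17). λ = (17 - 17)/(7 - 0) ≡ 0/7 mod 19. 7⁻¹ ≡ 11 (mod 19), so λ ≡ 0.
  x = λ² - 0 - 7 = 0 - 7 ≡ 12; y = λ·(0 - 12) - 17 ≡ 2. → (12, 2)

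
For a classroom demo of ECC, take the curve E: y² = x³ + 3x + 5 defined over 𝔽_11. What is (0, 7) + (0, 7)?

tangent at (0, 7): λ = (3·0² + 3)/(2·7) ≡ 3/3. 3⁻¹ ≡ 4 (mod 11) since 3·4 = 12 ≡ 1, so λ ≡ 3·4 ≡ 1.
  x = λ² - 0 - 0 = 1 - 0 ≡ 1; y = λ·(0 - 1) - 7 ≡ 3. → (1, 3)

(1, 3)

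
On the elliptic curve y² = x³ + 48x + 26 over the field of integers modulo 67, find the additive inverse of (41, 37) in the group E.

-(41, 37) = (41, -37 mod 67) = (41, 30).

(41, 30)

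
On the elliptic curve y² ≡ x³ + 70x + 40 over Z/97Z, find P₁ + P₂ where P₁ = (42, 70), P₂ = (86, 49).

(42, 70) + (86, 49). λ = (49 - 70)/(86 - 42) ≡ 76/44 mod 97. 44⁻¹ ≡ 86 (mod 97), so λ ≡ 37.
  x = λ² - 42 - 86 = 1369 - 128 ≡ 77; y = λ·(42 - 77) - 70 ≡ 90. → (77, 90)

(77, 90)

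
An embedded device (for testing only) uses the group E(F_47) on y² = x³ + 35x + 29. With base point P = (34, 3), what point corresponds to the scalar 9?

(1, 21)

Double-and-add on 9 = (1001)₂. Start with P = (34, 3) for the leading 1-bit.
double: tangent at (34, 3): λ = (3·34² + 35)/(2·3) ≡ 25/6. 6⁻¹ ≡ 8 (mod 47), so λ ≡ 25·8 ≡ 12.
  x = λ² - 34 - 34 = 144 - 68 ≡ 29; y = λ·(34 - 29) - 3 ≡ 10. → (29, 10)
double: tangent at (29, 10): λ = (3·29² + 35)/(2·10) ≡ 20/20. 20⁻¹ ≡ 40 (mod 47), so λ ≡ 20·40 ≡ 1.
  x = λ² - 29 - 29 = 1 - 58 ≡ 37; y = λ·(29 - 37) - 10 ≡ 29. → (37, 29)
double: tangent at (37, 29): λ = (3·37² + 35)/(2·29) ≡ 6/11. 11⁻¹ ≡ 30 (mod 47) since 11·30 = 330 ≡ 1, so λ ≡ 6·30 ≡ 39.
  x = λ² - 37 - 37 = 1521 - 74 ≡ 37; y = λ·(37 - 37) - 29 ≡ 18. → (37, 18)
add P: (37, 18) + (34, 3). λ = (3 - 18)/(34 - 37) ≡ 32/44 mod 47. 44⁻¹ ≡ 31 (mod 47) since 44·31 = 1364 ≡ 1, so λ ≡ 5.
  x = λ² - 37 - 34 = 25 - 71 ≡ 1; y = λ·(37 - 1) - 18 ≡ 21. → (1, 21)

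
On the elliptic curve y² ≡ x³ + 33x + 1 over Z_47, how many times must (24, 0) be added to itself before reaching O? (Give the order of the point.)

2P: (24, 0) + (24, 0): same x and y₁ ≡ -y₂, so the sum is O.
2P = O, so the order is 2.

2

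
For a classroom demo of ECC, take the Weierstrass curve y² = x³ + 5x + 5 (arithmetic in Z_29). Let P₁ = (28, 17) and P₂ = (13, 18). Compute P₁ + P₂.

(28, 17) + (13, 18). λ = (18 - 17)/(13 - 28) ≡ 1/14 mod 29. 14⁻¹ ≡ 27 (mod 29) since 14·27 = 378 ≡ 1, so λ ≡ 27.
  x = λ² - 28 - 13 = 729 - 41 ≡ 21; y = λ·(28 - 21) - 17 ≡ 27. → (21, 27)

(21, 27)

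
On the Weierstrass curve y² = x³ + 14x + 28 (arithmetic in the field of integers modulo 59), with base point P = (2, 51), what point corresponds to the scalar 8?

Double-and-add on 8 = (1000)₂. Start with P = (2, 51) for the leading 1-bit.
double: tangent at (2, 51): λ = (3·2² + 14)/(2·51) ≡ 26/43. 43⁻¹ ≡ 11 (mod 59), so λ ≡ 26·11 ≡ 50.
  x = λ² - 2 - 2 = 2500 - 4 ≡ 18; y = λ·(2 - 18) - 51 ≡ 34. → (18, 34)
double: tangent at (18, 34): λ = (3·18² + 14)/(2·34) ≡ 42/9. 9⁻¹ ≡ 46 (mod 59) since 9·46 = 414 ≡ 1, so λ ≡ 42·46 ≡ 44.
  x = λ² - 18 - 18 = 1936 - 36 ≡ 12; y = λ·(18 - 12) - 34 ≡ 53. → (12, 53)
double: tangent at (12, 53): λ = (3·12² + 14)/(2·53) ≡ 33/47. 47⁻¹ ≡ 54 (mod 59), so λ ≡ 33·54 ≡ 12.
  x = λ² - 12 - 12 = 144 - 24 ≡ 2; y = λ·(12 - 2) - 53 ≡ 8. → (2, 8)

(2, 8)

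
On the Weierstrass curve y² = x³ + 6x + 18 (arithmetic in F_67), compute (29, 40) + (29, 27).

The two points share x = 29 and their y-coordinates satisfy 40 + 27 ≡ 0 (mod 67), so they are inverses. Their sum is O.

O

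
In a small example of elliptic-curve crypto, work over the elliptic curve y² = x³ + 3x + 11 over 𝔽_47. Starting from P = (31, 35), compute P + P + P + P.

(10, 30)

Repeated addition: build up to 4P.
2P: tangent at (31, 35): λ = (3·31² + 3)/(2·35) ≡ 19/23. 23⁻¹ ≡ 45 (mod 47), so λ ≡ 19·45 ≡ 9.
  x = λ² - 31 - 31 = 81 - 62 ≡ 19; y = λ·(31 - 19) - 35 ≡ 26. → (19, 26)
3P: (19, 26) + (31, 35). λ = (35 - 26)/(31 - 19) ≡ 9/12 mod 47. 12⁻¹ ≡ 4 (mod 47), so λ ≡ 36.
  x = λ² - 19 - 31 = 1296 - 50 ≡ 24; y = λ·(19 - 24) - 26 ≡ 29. → (24, 29)
4P: (24, 29) + (31, 35). λ = (35 - 29)/(31 - 24) ≡ 6/7 mod 47. 7⁻¹ ≡ 27 (mod 47) since 7·27 = 189 ≡ 1, so λ ≡ 21.
  x = λ² - 24 - 31 = 441 - 55 ≡ 10; y = λ·(24 - 10) - 29 ≡ 30. → (10, 30)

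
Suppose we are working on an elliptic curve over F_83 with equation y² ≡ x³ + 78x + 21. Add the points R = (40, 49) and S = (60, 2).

(46, 73)

(40, 49) + (60, 2). λ = (2 - 49)/(60 - 40) ≡ 36/20 mod 83. 20⁻¹ ≡ 54 (mod 83) since 20·54 = 1080 ≡ 1, so λ ≡ 35.
  x = λ² - 40 - 60 = 1225 - 100 ≡ 46; y = λ·(40 - 46) - 49 ≡ 73. → (46, 73)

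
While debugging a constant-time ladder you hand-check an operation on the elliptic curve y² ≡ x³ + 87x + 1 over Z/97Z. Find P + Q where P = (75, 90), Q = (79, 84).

(75, 90) + (79, 84). λ = (84 - 90)/(79 - 75) ≡ 91/4 mod 97. 4⁻¹ ≡ 73 (mod 97), so λ ≡ 47.
  x = λ² - 75 - 79 = 2209 - 154 ≡ 18; y = λ·(75 - 18) - 90 ≡ 67. → (18, 67)

(18, 67)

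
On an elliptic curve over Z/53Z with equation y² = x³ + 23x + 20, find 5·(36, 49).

(20, 0)

Write P = (36, 49).
Repeated addition: build up to 5P.
2P: tangent at (36, 49): λ = (3·36² + 23)/(2·49) ≡ 42/45. 45⁻¹ ≡ 33 (mod 53), so λ ≡ 42·33 ≡ 8.
  x = λ² - 36 - 36 = 64 - 72 ≡ 45; y = λ·(36 - 45) - 49 ≡ 38. → (45, 38)
3P: (45, 38) + (36, 49). λ = (49 - 38)/(36 - 45) ≡ 11/44 mod 53. 44⁻¹ ≡ 47 (mod 53), so λ ≡ 40.
  x = λ² - 45 - 36 = 1600 - 81 ≡ 35; y = λ·(45 - 35) - 38 ≡ 44. → (35, 44)
4P: (35, 44) + (36, 49). λ = (49 - 44)/(36 - 35) ≡ 5/1 mod 53. 1⁻¹ ≡ 1 (mod 53), so λ ≡ 5.
  x = λ² - 35 - 36 = 25 - 71 ≡ 7; y = λ·(35 - 7) - 44 ≡ 43. → (7, 43)
5P: (7, 43) + (36, 49). λ = (49 - 43)/(36 - 7) ≡ 6/29 mod 53. 29⁻¹ ≡ 11 (mod 53), so λ ≡ 13.
  x = λ² - 7 - 36 = 169 - 43 ≡ 20; y = λ·(7 - 20) - 43 ≡ 0. → (20, 0)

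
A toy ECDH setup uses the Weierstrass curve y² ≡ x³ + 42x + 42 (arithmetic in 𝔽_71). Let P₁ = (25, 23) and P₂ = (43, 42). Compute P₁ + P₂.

(25, 23) + (43, 42). λ = (42 - 23)/(43 - 25) ≡ 19/18 mod 71. 18⁻¹ ≡ 4 (mod 71), so λ ≡ 5.
  x = λ² - 25 - 43 = 25 - 68 ≡ 28; y = λ·(25 - 28) - 23 ≡ 33. → (28, 33)

(28, 33)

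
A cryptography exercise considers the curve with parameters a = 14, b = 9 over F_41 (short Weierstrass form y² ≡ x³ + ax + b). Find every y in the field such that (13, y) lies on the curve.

x³ + 14x + 9 = 2388 ≡ 10 (mod 41).
Square roots of 10 mod 41: 16 and 25 (since 16² = 256 ≡ 10).

16, 25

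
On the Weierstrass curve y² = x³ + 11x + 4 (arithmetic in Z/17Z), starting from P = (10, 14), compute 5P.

Double-and-add on 5 = (101)₂. Start with P = (10, 14) for the leading 1-bit.
double: tangent at (10, 14): λ = (3·10² + 11)/(2·14) ≡ 5/11. 11⁻¹ ≡ 14 (mod 17), so λ ≡ 5·14 ≡ 2.
  x = λ² - 10 - 10 = 4 - 20 ≡ 1; y = λ·(10 - 1) - 14 ≡ 4. → (1, 4)
double: tangent at (1, 4): λ = (3·1² + 11)/(2·4) ≡ 14/8. 8⁻¹ ≡ 15 (mod 17), so λ ≡ 14·15 ≡ 6.
  x = λ² - 1 - 1 = 36 - 2 ≡ 0; y = λ·(1 - 0) - 4 ≡ 2. → (0, 2)
add P: (0, 2) + (10, 14). λ = (14 - 2)/(10 - 0) ≡ 12/10 mod 17. 10⁻¹ ≡ 12 (mod 17) since 10·12 = 120 ≡ 1, so λ ≡ 8.
  x = λ² - 0 - 10 = 64 - 10 ≡ 3; y = λ·(0 - 3) - 2 ≡ 8. → (3, 8)

(3, 8)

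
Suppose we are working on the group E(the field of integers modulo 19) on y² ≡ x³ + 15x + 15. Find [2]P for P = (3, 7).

(3, 12)

tangent at (3, 7): λ = (3·3² + 15)/(2·7) ≡ 4/14. 14⁻¹ ≡ 15 (mod 19), so λ ≡ 4·15 ≡ 3.
  x = λ² - 3 - 3 = 9 - 6 ≡ 3; y = λ·(3 - 3) - 7 ≡ 12. → (3, 12)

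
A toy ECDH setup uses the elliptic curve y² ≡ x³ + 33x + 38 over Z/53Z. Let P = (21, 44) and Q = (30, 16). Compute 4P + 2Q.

First 4P:
Double-and-add on 4 = (100)₂. Start with P = (21, 44) for the leading 1-bit.
double: tangent at (21, 44): λ = (3·21² + 33)/(2·44) ≡ 31/35. 35⁻¹ ≡ 50 (mod 53), so λ ≡ 31·50 ≡ 13.
  x = λ² - 21 - 21 = 169 - 42 ≡ 21; y = λ·(21 - 21) - 44 ≡ 9. → (21, 9)
double: tangent at (21, 9): λ = (3·21² + 33)/(2·9) ≡ 31/18. 18⁻¹ ≡ 3 (mod 53), so λ ≡ 31·3 ≡ 40.
  x = λ² - 21 - 21 = 1600 - 42 ≡ 21; y = λ·(21 - 21) - 9 ≡ 44. → (21, 44)
4P = (21, 44).
Next 2Q:
Repeated addition: build up to 2Q.
2Q: tangent at (30, 16): λ = (3·30² + 33)/(2·16) ≡ 30/32. 32⁻¹ ≡ 5 (mod 53), so λ ≡ 30·5 ≡ 44.
  x = λ² - 30 - 30 = 1936 - 60 ≡ 21; y = λ·(30 - 21) - 16 ≡ 9. → (21, 9)
2Q = (21, 9).
Finally 4P + 2Q:
(21, 44) + (21, 9): same x and y₁ ≡ -y₂, so the sum is O.

O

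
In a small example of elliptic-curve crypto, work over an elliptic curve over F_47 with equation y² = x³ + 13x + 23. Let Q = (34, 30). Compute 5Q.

(45, 6)

Repeated addition: build up to 5Q.
2Q: tangent at (34, 30): λ = (3·34² + 13)/(2·30) ≡ 3/13. 13⁻¹ ≡ 29 (mod 47) since 13·29 = 377 ≡ 1, so λ ≡ 3·29 ≡ 40.
  x = λ² - 34 - 34 = 1600 - 68 ≡ 28; y = λ·(34 - 28) - 30 ≡ 22. → (28, 22)
3Q: (28, 22) + (34, 30). λ = (30 - 22)/(34 - 28) ≡ 8/6 mod 47. 6⁻¹ ≡ 8 (mod 47), so λ ≡ 17.
  x = λ² - 28 - 34 = 289 - 62 ≡ 39; y = λ·(28 - 39) - 22 ≡ 26. → (39, 26)
4Q: (39, 26) + (34, 30). λ = (30 - 26)/(34 - 39) ≡ 4/42 mod 47. 42⁻¹ ≡ 28 (mod 47), so λ ≡ 18.
  x = λ² - 39 - 34 = 324 - 73 ≡ 16; y = λ·(39 - 16) - 26 ≡ 12. → (16, 12)
5Q: (16, 12) + (34, 30). λ = (30 - 12)/(34 - 16) ≡ 18/18 mod 47. 18⁻¹ ≡ 34 (mod 47) since 18·34 = 612 ≡ 1, so λ ≡ 1.
  x = λ² - 16 - 34 = 1 - 50 ≡ 45; y = λ·(16 - 45) - 12 ≡ 6. → (45, 6)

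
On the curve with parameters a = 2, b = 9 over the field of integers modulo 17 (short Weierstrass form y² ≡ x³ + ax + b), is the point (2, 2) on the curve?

yes

y² = 2² ≡ 4; x³ + 2x + 9 = 21 ≡ 4 (mod 17). 4 = 4.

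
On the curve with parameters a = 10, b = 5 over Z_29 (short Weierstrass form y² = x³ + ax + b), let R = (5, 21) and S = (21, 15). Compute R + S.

(5, 21) + (21, 15). λ = (15 - 21)/(21 - 5) ≡ 23/16 mod 29. 16⁻¹ ≡ 20 (mod 29), so λ ≡ 25.
  x = λ² - 5 - 21 = 625 - 26 ≡ 19; y = λ·(5 - 19) - 21 ≡ 6. → (19, 6)

(19, 6)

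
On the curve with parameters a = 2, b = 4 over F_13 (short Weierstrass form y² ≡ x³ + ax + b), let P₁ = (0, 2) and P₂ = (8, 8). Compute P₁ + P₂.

(8, 5)

(0, 2) + (8, 8). λ = (8 - 2)/(8 - 0) ≡ 6/8 mod 13. 8⁻¹ ≡ 5 (mod 13), so λ ≡ 4.
  x = λ² - 0 - 8 = 16 - 8 ≡ 8; y = λ·(0 - 8) - 2 ≡ 5. → (8, 5)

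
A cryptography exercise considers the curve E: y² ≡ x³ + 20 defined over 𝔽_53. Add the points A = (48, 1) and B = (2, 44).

(48, 1) + (2, 44). λ = (44 - 1)/(2 - 48) ≡ 43/7 mod 53. 7⁻¹ ≡ 38 (mod 53), so λ ≡ 44.
  x = λ² - 48 - 2 = 1936 - 50 ≡ 31; y = λ·(48 - 31) - 1 ≡ 5. → (31, 5)

(31, 5)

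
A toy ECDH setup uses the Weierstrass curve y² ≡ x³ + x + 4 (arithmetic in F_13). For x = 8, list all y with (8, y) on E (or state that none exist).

2, 11

x³ + 1x + 4 = 524 ≡ 4 (mod 13).
Square roots of 4 mod 13: 2 and 11 (since 2² = 4 ≡ 4).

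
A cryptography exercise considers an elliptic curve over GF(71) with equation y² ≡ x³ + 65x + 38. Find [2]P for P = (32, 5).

tangent at (32, 5): λ = (3·32² + 65)/(2·5) ≡ 13/10. 10⁻¹ ≡ 64 (mod 71) since 10·64 = 640 ≡ 1, so λ ≡ 13·64 ≡ 51.
  x = λ² - 32 - 32 = 2601 - 64 ≡ 52; y = λ·(32 - 52) - 5 ≡ 40. → (52, 40)

(52, 40)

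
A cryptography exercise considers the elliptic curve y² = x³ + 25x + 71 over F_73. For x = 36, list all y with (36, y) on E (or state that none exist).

none

x³ + 25x + 71 = 47627 ≡ 31 (mod 73).
31 is a non-residue mod 73; no y exists.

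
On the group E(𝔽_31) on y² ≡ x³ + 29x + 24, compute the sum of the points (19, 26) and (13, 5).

(19, 5)

(19, 26) + (13, 5). λ = (5 - 26)/(13 - 19) ≡ 10/25 mod 31. 25⁻¹ ≡ 5 (mod 31) since 25·5 = 125 ≡ 1, so λ ≡ 19.
  x = λ² - 19 - 13 = 361 - 32 ≡ 19; y = λ·(19 - 19) - 26 ≡ 5. → (19, 5)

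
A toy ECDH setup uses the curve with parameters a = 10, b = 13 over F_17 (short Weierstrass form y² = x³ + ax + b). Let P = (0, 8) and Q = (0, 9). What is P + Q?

O

The two points share x = 0 and their y-coordinates satisfy 8 + 9 ≡ 0 (mod 17), so they are inverses. Their sum is the point at infinity.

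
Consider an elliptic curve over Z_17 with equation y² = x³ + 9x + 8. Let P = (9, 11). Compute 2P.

tangent at (9, 11): λ = (3·9² + 9)/(2·11) ≡ 14/5. 5⁻¹ ≡ 7 (mod 17) since 5·7 = 35 ≡ 1, so λ ≡ 14·7 ≡ 13.
  x = λ² - 9 - 9 = 169 - 18 ≡ 15; y = λ·(9 - 15) - 11 ≡ 13. → (15, 13)

(15, 13)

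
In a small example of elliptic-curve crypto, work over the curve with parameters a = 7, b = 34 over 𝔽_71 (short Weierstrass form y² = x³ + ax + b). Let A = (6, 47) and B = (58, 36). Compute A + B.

(6, 47) + (58, 36). λ = (36 - 47)/(58 - 6) ≡ 60/52 mod 71. 52⁻¹ ≡ 56 (mod 71), so λ ≡ 23.
  x = λ² - 6 - 58 = 529 - 64 ≡ 39; y = λ·(6 - 39) - 47 ≡ 46. → (39, 46)

(39, 46)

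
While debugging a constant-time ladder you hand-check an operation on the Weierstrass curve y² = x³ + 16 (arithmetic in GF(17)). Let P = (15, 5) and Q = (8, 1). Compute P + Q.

(15, 5) + (8, 1). λ = (1 - 5)/(8 - 15) ≡ 13/10 mod 17. 10⁻¹ ≡ 12 (mod 17), so λ ≡ 3.
  x = λ² - 15 - 8 = 9 - 23 ≡ 3; y = λ·(15 - 3) - 5 ≡ 14. → (3, 14)

(3, 14)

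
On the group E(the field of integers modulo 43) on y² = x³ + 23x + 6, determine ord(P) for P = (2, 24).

3

2P: tangent at (2, 24): λ = (3·2² + 23)/(2·24) ≡ 35/5. 5⁻¹ ≡ 26 (mod 43) since 5·26 = 130 ≡ 1, so λ ≡ 35·26 ≡ 7.
  x = λ² - 2 - 2 = 49 - 4 ≡ 2; y = λ·(2 - 2) - 24 ≡ 19. → (2, 19)
3P: (2, 19) + (2, 24): same x and y₁ ≡ -y₂, so the sum is 𝒪.
3P = 𝒪, so the order is 3.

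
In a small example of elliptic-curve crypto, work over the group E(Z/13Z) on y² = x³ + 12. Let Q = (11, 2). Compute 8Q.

Repeated addition: build up to 8Q.
2Q: tangent at (11, 2): λ = (3·11² + 0)/(2·2) ≡ 12/4. 4⁻¹ ≡ 10 (mod 13), so λ ≡ 12·10 ≡ 3.
  x = λ² - 11 - 11 = 9 - 22 ≡ 0; y = λ·(11 - 0) - 2 ≡ 5. → (0, 5)
3Q: (0, 5) + (11, 2). λ = (2 - 5)/(11 - 0) ≡ 10/11 mod 13. 11⁻¹ ≡ 6 (mod 13), so λ ≡ 8.
  x = λ² - 0 - 11 = 64 - 11 ≡ 1; y = λ·(0 - 1) - 5 ≡ 0. → (1, 0)
4Q: (1, 0) + (11, 2). λ = (2 - 0)/(11 - 1) ≡ 2/10 mod 13. 10⁻¹ ≡ 4 (mod 13), so λ ≡ 8.
  x = λ² - 1 - 11 = 64 - 12 ≡ 0; y = λ·(1 - 0) - 0 ≡ 8. → (0, 8)
5Q: (0, 8) + (11, 2). λ = (2 - 8)/(11 - 0) ≡ 7/11 mod 13. 11⁻¹ ≡ 6 (mod 13) since 11·6 = 66 ≡ 1, so λ ≡ 3.
  x = λ² - 0 - 11 = 9 - 11 ≡ 11; y = λ·(0 - 11) - 8 ≡ 11. → (11, 11)
6Q: (11, 11) + (11, 2): same x and y₁ ≡ -y₂, so the sum is ∞.
7Q: ∞ + (11, 2) = (11, 2) (identity).
8Q: tangent at (11, 2): λ = (3·11² + 0)/(2·2) ≡ 12/4. 4⁻¹ ≡ 10 (mod 13), so λ ≡ 12·10 ≡ 3.
  x = λ² - 11 - 11 = 9 - 22 ≡ 0; y = λ·(11 - 0) - 2 ≡ 5. → (0, 5)

(0, 5)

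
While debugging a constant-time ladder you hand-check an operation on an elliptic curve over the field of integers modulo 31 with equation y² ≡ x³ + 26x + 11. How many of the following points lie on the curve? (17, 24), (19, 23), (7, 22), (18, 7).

(17, 24): 24² ≡ 18, rhs ≡ 3 → off.
(19, 23): 23² ≡ 2, rhs ≡ 17 → off.
(7, 22): 22² ≡ 19, rhs ≡ 9 → off.
(18, 7): 7² ≡ 18, rhs ≡ 18 → on.

1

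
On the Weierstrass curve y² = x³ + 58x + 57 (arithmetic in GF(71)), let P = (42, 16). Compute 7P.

(36, 38)

Repeated addition: build up to 7P.
2P: tangent at (42, 16): λ = (3·42² + 58)/(2·16) ≡ 25/32. 32⁻¹ ≡ 20 (mod 71), so λ ≡ 25·20 ≡ 3.
  x = λ² - 42 - 42 = 9 - 84 ≡ 67; y = λ·(42 - 67) - 16 ≡ 51. → (67, 51)
3P: (67, 51) + (42, 16). λ = (16 - 51)/(42 - 67) ≡ 36/46 mod 71. 46⁻¹ ≡ 17 (mod 71), so λ ≡ 44.
  x = λ² - 67 - 42 = 1936 - 109 ≡ 52; y = λ·(67 - 52) - 51 ≡ 41. → (52, 41)
4P: (52, 41) + (42, 16). λ = (16 - 41)/(42 - 52) ≡ 46/61 mod 71. 61⁻¹ ≡ 7 (mod 71) since 61·7 = 427 ≡ 1, so λ ≡ 38.
  x = λ² - 52 - 42 = 1444 - 94 ≡ 1; y = λ·(52 - 1) - 41 ≡ 51. → (1, 51)
5P: (1, 51) + (42, 16). λ = (16 - 51)/(42 - 1) ≡ 36/41 mod 71. 41⁻¹ ≡ 26 (mod 71) since 41·26 = 1066 ≡ 1, so λ ≡ 13.
  x = λ² - 1 - 42 = 169 - 43 ≡ 55; y = λ·(1 - 55) - 51 ≡ 28. → (55, 28)
6P: (55, 28) + (42, 16). λ = (16 - 28)/(42 - 55) ≡ 59/58 mod 71. 58⁻¹ ≡ 60 (mod 71), so λ ≡ 61.
  x = λ² - 55 - 42 = 3721 - 97 ≡ 3; y = λ·(55 - 3) - 28 ≡ 20. → (3, 20)
7P: (3, 20) + (42, 16). λ = (16 - 20)/(42 - 3) ≡ 67/39 mod 71. 39⁻¹ ≡ 51 (mod 71) since 39·51 = 1989 ≡ 1, so λ ≡ 9.
  x = λ² - 3 - 42 = 81 - 45 ≡ 36; y = λ·(3 - 36) - 20 ≡ 38. → (36, 38)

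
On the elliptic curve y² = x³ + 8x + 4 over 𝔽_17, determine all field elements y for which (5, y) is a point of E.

x³ + 8x + 4 = 169 ≡ 16 (mod 17).
Square roots of 16 mod 17: 4 and 13 (since 4² = 16 ≡ 16).

4, 13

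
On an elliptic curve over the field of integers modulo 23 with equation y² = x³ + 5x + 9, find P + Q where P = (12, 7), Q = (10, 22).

(12, 7) + (10, 22). λ = (22 - 7)/(10 - 12) ≡ 15/21 mod 23. 21⁻¹ ≡ 11 (mod 23) since 21·11 = 231 ≡ 1, so λ ≡ 4.
  x = λ² - 12 - 10 = 16 - 22 ≡ 17; y = λ·(12 - 17) - 7 ≡ 19. → (17, 19)

(17, 19)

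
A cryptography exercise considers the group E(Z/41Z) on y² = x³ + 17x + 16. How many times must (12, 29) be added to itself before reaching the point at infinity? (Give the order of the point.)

5

2P: tangent at (12, 29): λ = (3·12² + 17)/(2·29) ≡ 39/17. 17⁻¹ ≡ 29 (mod 41) since 17·29 = 493 ≡ 1, so λ ≡ 39·29 ≡ 24.
  x = λ² - 12 - 12 = 576 - 24 ≡ 19; y = λ·(12 - 19) - 29 ≡ 8. → (19, 8)
3P: (19, 8) + (12, 29). λ = (29 - 8)/(12 - 19) ≡ 21/34 mod 41. 34⁻¹ ≡ 35 (mod 41), so λ ≡ 38.
  x = λ² - 19 - 12 = 1444 - 31 ≡ 19; y = λ·(19 - 19) - 8 ≡ 33. → (19, 33)
4P: (19, 33) + (12, 29). λ = (29 - 33)/(12 - 19) ≡ 37/34 mod 41. 34⁻¹ ≡ 35 (mod 41), so λ ≡ 24.
  x = λ² - 19 - 12 = 576 - 31 ≡ 12; y = λ·(19 - 12) - 33 ≡ 12. → (12, 12)
5P: (12, 12) + (12, 29): same x and y₁ ≡ -y₂, so the sum is the point at infinity.
5P = the point at infinity, so the order is 5.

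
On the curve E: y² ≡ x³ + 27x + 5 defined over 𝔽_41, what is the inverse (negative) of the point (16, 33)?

-(16, 33) = (16, -33 mod 41) = (16, 8).

(16, 8)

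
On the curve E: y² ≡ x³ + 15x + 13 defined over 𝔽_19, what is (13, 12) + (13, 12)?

tangent at (13, 12): λ = (3·13² + 15)/(2·12) ≡ 9/5. 5⁻¹ ≡ 4 (mod 19), so λ ≡ 9·4 ≡ 17.
  x = λ² - 13 - 13 = 289 - 26 ≡ 16; y = λ·(13 - 16) - 12 ≡ 13. → (16, 13)

(16, 13)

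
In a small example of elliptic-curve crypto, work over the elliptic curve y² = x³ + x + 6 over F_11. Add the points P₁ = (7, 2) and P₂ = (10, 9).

(7, 2) + (10, 9). λ = (9 - 2)/(10 - 7) ≡ 7/3 mod 11. 3⁻¹ ≡ 4 (mod 11) since 3·4 = 12 ≡ 1, so λ ≡ 6.
  x = λ² - 7 - 10 = 36 - 17 ≡ 8; y = λ·(7 - 8) - 2 ≡ 3. → (8, 3)

(8, 3)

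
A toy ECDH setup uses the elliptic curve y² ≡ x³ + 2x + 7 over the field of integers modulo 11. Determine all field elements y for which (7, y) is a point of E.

x³ + 2x + 7 = 364 ≡ 1 (mod 11).
Square roots of 1 mod 11: 1 and 10 (since 1² = 1 ≡ 1).

1, 10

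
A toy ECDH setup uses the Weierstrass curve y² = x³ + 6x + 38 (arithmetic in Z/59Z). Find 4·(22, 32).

Write G = (22, 32).
Double-and-add on 4 = (100)₂. Start with G = (22, 32) for the leading 1-bit.
double: tangent at (22, 32): λ = (3·22² + 6)/(2·32) ≡ 42/5. 5⁻¹ ≡ 12 (mod 59) since 5·12 = 60 ≡ 1, so λ ≡ 42·12 ≡ 32.
  x = λ² - 22 - 22 = 1024 - 44 ≡ 36; y = λ·(22 - 36) - 32 ≡ 51. → (36, 51)
double: tangent at (36, 51): λ = (3·36² + 6)/(2·51) ≡ 0/43. 43⁻¹ ≡ 11 (mod 59) since 43·11 = 473 ≡ 1, so λ ≡ 0·11 ≡ 0.
  x = λ² - 36 - 36 = 0 - 72 ≡ 46; y = λ·(36 - 46) - 51 ≡ 8. → (46, 8)

(46, 8)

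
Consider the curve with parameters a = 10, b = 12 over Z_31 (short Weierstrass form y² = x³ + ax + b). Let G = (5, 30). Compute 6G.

(30, 30)

Repeated addition: build up to 6G.
2G: tangent at (5, 30): λ = (3·5² + 10)/(2·30) ≡ 23/29. 29⁻¹ ≡ 15 (mod 31), so λ ≡ 23·15 ≡ 4.
  x = λ² - 5 - 5 = 16 - 10 ≡ 6; y = λ·(5 - 6) - 30 ≡ 28. → (6, 28)
3G: (6, 28) + (5, 30). λ = (30 - 28)/(5 - 6) ≡ 2/30 mod 31. 30⁻¹ ≡ 30 (mod 31), so λ ≡ 29.
  x = λ² - 6 - 5 = 841 - 11 ≡ 24; y = λ·(6 - 24) - 28 ≡ 8. → (24, 8)
4G: (24, 8) + (5, 30). λ = (30 - 8)/(5 - 24) ≡ 22/12 mod 31. 12⁻¹ ≡ 13 (mod 31) since 12·13 = 156 ≡ 1, so λ ≡ 7.
  x = λ² - 24 - 5 = 49 - 29 ≡ 20; y = λ·(24 - 20) - 8 ≡ 20. → (20, 20)
5G: (20, 20) + (5, 30). λ = (30 - 20)/(5 - 20) ≡ 10/16 mod 31. 16⁻¹ ≡ 2 (mod 31) since 16·2 = 32 ≡ 1, so λ ≡ 20.
  x = λ² - 20 - 5 = 400 - 25 ≡ 3; y = λ·(20 - 3) - 20 ≡ 10. → (3, 10)
6G: (3, 10) + (5, 30). λ = (30 - 10)/(5 - 3) ≡ 20/2 mod 31. 2⁻¹ ≡ 16 (mod 31), so λ ≡ 10.
  x = λ² - 3 - 5 = 100 - 8 ≡ 30; y = λ·(3 - 30) - 10 ≡ 30. → (30, 30)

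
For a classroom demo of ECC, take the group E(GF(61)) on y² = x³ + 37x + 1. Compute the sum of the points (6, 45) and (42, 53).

(1, 51)

(6, 45) + (42, 53). λ = (53 - 45)/(42 - 6) ≡ 8/36 mod 61. 36⁻¹ ≡ 39 (mod 61), so λ ≡ 7.
  x = λ² - 6 - 42 = 49 - 48 ≡ 1; y = λ·(6 - 1) - 45 ≡ 51. → (1, 51)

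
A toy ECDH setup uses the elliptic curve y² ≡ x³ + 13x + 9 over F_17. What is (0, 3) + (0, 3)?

tangent at (0, 3): λ = (3·0² + 13)/(2·3) ≡ 13/6. 6⁻¹ ≡ 3 (mod 17), so λ ≡ 13·3 ≡ 5.
  x = λ² - 0 - 0 = 25 - 0 ≡ 8; y = λ·(0 - 8) - 3 ≡ 8. → (8, 8)

(8, 8)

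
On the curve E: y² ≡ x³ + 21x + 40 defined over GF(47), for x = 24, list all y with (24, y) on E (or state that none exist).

x³ + 21x + 40 = 14368 ≡ 33 (mod 47).
33 is a non-residue mod 47; no y exists.

none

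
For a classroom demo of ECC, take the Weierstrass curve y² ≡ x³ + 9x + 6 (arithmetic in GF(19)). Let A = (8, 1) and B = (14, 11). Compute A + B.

(4, 12)

(8, 1) + (14, 11). λ = (11 - 1)/(14 - 8) ≡ 10/6 mod 19. 6⁻¹ ≡ 16 (mod 19), so λ ≡ 8.
  x = λ² - 8 - 14 = 64 - 22 ≡ 4; y = λ·(8 - 4) - 1 ≡ 12. → (4, 12)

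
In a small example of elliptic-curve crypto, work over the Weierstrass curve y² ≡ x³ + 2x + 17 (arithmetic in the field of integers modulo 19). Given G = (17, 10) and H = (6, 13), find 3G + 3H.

First 3G:
Repeated addition: build up to 3G.
2G: tangent at (17, 10): λ = (3·17² + 2)/(2·10) ≡ 14/1. 1⁻¹ ≡ 1 (mod 19), so λ ≡ 14·1 ≡ 14.
  x = λ² - 17 - 17 = 196 - 34 ≡ 10; y = λ·(17 - 10) - 10 ≡ 12. → (10, 12)
3G: (10, 12) + (17, 10). λ = (10 - 12)/(17 - 10) ≡ 17/7 mod 19. 7⁻¹ ≡ 11 (mod 19) since 7·11 = 77 ≡ 1, so λ ≡ 16.
  x = λ² - 10 - 17 = 256 - 27 ≡ 1; y = λ·(10 - 1) - 12 ≡ 18. → (1, 18)
3G = (1, 18).
Next 3H:
Repeated addition: build up to 3H.
2H: tangent at (6, 13): λ = (3·6² + 2)/(2·13) ≡ 15/7. 7⁻¹ ≡ 11 (mod 19) since 7·11 = 77 ≡ 1, so λ ≡ 15·11 ≡ 13.
  x = λ² - 6 - 6 = 169 - 12 ≡ 5; y = λ·(6 - 5) - 13 ≡ 0. → (5, 0)
3H: (5, 0) + (6, 13). λ = (13 - 0)/(6 - 5) ≡ 13/1 mod 19. 1⁻¹ ≡ 1 (mod 19) since 1·1 = 1 ≡ 1, so λ ≡ 13.
  x = λ² - 5 - 6 = 169 - 11 ≡ 6; y = λ·(5 - 6) - 0 ≡ 6. → (6, 6)
3H = (6, 6).
Finally 3G + 3H:
(1, 18) + (6, 6). λ = (6 - 18)/(6 - 1) ≡ 7/5 mod 19. 5⁻¹ ≡ 4 (mod 19) since 5·4 = 20 ≡ 1, so λ ≡ 9.
  x = λ² - 1 - 6 = 81 - 7 ≡ 17; y = λ·(1 - 17) - 18 ≡ 9. → (17, 9)

(17, 9)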